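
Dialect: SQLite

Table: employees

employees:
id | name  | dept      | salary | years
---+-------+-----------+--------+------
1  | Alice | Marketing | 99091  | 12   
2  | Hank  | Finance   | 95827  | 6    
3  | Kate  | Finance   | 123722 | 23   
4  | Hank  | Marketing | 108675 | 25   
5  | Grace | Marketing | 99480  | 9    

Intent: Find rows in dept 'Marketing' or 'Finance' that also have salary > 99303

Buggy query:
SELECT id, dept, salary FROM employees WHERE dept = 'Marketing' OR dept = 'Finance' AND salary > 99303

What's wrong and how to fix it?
Bug: Without parentheses, AND is evaluated before OR, so the salary filter only applies to the 'Finance' branch

Fix: Group the OR with parentheses (or use IN), then AND the threshold

Corrected query:
SELECT id, dept, salary FROM employees WHERE (dept = 'Marketing' OR dept = 'Finance') AND salary > 99303

Result:
id | dept      | salary
---+-----------+-------
3  | Finance   | 123722
4  | Marketing | 108675
5  | Marketing | 99480 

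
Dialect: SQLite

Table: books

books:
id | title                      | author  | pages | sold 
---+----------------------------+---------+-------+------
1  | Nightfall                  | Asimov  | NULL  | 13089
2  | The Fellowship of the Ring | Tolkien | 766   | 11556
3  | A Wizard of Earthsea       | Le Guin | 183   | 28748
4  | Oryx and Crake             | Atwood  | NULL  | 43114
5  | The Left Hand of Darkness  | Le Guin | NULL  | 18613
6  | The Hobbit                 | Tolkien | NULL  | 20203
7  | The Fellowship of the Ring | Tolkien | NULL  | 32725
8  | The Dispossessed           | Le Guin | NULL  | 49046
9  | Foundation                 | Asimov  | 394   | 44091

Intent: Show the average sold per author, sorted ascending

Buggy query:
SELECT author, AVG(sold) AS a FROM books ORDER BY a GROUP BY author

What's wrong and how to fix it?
Bug: ORDER BY appears before GROUP BY; SQL clause order requires GROUP BY first

Fix: Move ORDER BY to the end, after GROUP BY

Corrected query:
SELECT author, AVG(sold) AS a FROM books GROUP BY author ORDER BY a

Result:
author  | a           
--------+-------------
Tolkien | 21494.666667
Asimov  | 28590       
Le Guin | 32135.666667
Atwood  | 43114       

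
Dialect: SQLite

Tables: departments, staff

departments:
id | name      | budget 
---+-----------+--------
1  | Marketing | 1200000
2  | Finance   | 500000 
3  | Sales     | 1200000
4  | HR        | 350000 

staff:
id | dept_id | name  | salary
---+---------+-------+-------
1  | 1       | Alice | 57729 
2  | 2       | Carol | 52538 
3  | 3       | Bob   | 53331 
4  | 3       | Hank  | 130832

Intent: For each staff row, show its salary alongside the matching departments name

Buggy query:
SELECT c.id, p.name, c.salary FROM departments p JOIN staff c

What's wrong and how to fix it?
Bug: JOIN with no ON clause produces a cartesian product; every staff row pairs with every departments row

Fix: Add ON c.dept_id = p.id to the JOIN

Corrected query:
SELECT c.id, p.name, c.salary FROM departments p JOIN staff c ON c.dept_id = p.id

Result:
id | name      | salary
---+-----------+-------
1  | Marketing | 57729 
2  | Finance   | 52538 
3  | Sales     | 53331 
4  | Sales     | 130832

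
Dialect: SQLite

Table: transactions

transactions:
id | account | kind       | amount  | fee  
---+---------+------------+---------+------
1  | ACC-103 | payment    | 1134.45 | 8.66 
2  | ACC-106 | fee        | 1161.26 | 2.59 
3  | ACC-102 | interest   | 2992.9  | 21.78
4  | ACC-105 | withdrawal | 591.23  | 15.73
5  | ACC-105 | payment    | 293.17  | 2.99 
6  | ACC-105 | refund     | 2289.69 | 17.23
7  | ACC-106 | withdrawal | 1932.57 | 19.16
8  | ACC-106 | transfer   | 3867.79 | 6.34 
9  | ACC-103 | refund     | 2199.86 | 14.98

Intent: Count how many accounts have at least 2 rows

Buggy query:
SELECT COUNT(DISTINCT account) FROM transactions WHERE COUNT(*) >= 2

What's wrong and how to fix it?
Bug: WHERE filters individual rows, not groups, so a group-level COUNT is invalid there

Fix: Group first with HAVING COUNT(*) >= 2, then COUNT the resulting groups

Corrected query:
SELECT COUNT(*) FROM (SELECT account FROM transactions GROUP BY account HAVING COUNT(*) >= 2)

Result:
COUNT(*)
--------
3       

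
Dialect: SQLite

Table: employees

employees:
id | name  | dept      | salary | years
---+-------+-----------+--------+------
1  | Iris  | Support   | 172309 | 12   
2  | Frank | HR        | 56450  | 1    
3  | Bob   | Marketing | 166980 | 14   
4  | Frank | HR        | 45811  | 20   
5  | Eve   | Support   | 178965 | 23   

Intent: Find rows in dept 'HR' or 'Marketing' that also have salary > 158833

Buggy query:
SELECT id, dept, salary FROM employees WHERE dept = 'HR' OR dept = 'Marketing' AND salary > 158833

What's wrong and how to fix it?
Bug: Without parentheses, AND is evaluated before OR, so the salary filter only applies to the 'Marketing' branch

Fix: Group the OR with parentheses (or use IN), then AND the threshold

Corrected query:
SELECT id, dept, salary FROM employees WHERE (dept = 'HR' OR dept = 'Marketing') AND salary > 158833

Result:
id | dept      | salary
---+-----------+-------
3  | Marketing | 166980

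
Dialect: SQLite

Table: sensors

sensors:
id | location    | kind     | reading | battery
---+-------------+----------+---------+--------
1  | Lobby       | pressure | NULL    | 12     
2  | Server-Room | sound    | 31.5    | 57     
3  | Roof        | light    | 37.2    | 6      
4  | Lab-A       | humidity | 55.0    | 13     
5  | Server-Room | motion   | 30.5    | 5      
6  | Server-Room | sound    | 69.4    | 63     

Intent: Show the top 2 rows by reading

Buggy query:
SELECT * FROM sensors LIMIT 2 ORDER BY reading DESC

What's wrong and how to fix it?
Bug: LIMIT must come after ORDER BY

Fix: Swap the clauses: ORDER BY first, then LIMIT

Corrected query:
SELECT * FROM sensors ORDER BY reading DESC LIMIT 2

Result:
id | location    | kind     | reading | battery
---+-------------+----------+---------+--------
6  | Server-Room | sound    | 69.4    | 63     
4  | Lab-A       | humidity | 55      | 13     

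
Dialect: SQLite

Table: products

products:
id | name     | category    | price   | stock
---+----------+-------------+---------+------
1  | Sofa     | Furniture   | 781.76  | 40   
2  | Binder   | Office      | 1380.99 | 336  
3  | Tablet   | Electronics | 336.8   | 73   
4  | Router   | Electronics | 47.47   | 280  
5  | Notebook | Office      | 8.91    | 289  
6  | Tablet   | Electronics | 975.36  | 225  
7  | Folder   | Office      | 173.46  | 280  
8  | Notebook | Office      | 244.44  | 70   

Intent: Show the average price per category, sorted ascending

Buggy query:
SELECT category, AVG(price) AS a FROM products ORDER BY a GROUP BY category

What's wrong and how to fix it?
Bug: GROUP BY must precede ORDER BY

Fix: Reorder: SELECT … FROM … GROUP BY … ORDER BY …

Corrected query:
SELECT category, AVG(price) AS a FROM products GROUP BY category ORDER BY a

Result:
category    | a     
------------+-------
Office      | 451.95
Electronics | 453.21
Furniture   | 781.76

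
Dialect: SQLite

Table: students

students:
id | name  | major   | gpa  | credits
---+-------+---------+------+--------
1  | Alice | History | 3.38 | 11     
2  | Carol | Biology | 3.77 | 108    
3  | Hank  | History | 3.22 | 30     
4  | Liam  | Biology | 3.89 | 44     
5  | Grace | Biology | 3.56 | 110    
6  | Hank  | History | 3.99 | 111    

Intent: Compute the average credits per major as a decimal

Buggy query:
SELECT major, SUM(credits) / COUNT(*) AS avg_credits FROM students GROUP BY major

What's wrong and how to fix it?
Bug: Both operands are integers, so '/' performs integer division and truncates

Fix: Cast one side to REAL so the division keeps the fractional part

Corrected query:
SELECT major, SUM(credits) * 1.0 / COUNT(*) AS avg_credits FROM students GROUP BY major

Result:
major   | avg_credits
--------+------------
Biology | 87.333333  
History | 50.666667  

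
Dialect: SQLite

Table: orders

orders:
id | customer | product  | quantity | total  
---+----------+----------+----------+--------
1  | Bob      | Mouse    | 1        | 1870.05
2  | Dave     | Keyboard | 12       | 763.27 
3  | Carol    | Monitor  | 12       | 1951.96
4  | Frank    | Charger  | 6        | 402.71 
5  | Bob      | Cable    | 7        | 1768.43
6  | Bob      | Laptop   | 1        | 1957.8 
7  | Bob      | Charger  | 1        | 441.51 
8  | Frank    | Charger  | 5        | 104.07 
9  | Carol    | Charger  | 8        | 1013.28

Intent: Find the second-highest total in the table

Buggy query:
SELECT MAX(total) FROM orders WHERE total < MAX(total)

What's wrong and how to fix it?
Bug: The inner MAX is an aggregate inside WHERE, which is not allowed

Fix: Put the inner MAX in a scalar subquery

Corrected query:
SELECT MAX(total) FROM orders WHERE total < (SELECT MAX(total) FROM orders)

Result:
MAX(total)
----------
1951.96   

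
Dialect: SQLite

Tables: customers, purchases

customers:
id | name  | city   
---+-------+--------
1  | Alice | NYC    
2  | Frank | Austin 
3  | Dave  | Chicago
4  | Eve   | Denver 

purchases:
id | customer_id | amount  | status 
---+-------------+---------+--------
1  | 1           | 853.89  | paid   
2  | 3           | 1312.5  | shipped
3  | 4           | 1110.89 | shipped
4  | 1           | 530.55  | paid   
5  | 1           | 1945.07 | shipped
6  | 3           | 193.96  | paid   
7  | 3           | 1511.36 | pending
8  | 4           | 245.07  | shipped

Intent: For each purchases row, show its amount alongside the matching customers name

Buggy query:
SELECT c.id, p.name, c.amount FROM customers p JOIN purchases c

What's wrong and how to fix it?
Bug: JOIN with no ON clause produces a cartesian product; every purchases row pairs with every customers row

Fix: Specify the join condition linking the foreign key to the parent id

Corrected query:
SELECT c.id, p.name, c.amount FROM customers p JOIN purchases c ON c.customer_id = p.id

Result:
id | name  | amount 
---+-------+--------
1  | Alice | 853.89 
2  | Dave  | 1312.5 
3  | Eve   | 1110.89
4  | Alice | 530.55 
5  | Alice | 1945.07
6  | Dave  | 193.96 
7  | Dave  | 1511.36
8  | Eve   | 245.07 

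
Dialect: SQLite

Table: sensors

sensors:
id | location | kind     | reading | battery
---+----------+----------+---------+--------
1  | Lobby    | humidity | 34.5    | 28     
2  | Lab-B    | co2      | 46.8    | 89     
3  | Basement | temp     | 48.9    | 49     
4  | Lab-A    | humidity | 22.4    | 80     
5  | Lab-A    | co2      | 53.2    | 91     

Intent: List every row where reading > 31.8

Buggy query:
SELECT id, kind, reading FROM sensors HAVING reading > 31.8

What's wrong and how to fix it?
Bug: This is a non-aggregate query (no GROUP BY, no aggregates), so in SQLite the HAVING clause is invalid here; a row-level condition belongs in WHERE

Fix: Replace HAVING with WHERE since the condition applies to individual rows

Corrected query:
SELECT id, kind, reading FROM sensors WHERE reading > 31.8

Result:
id | kind     | reading
---+----------+--------
1  | humidity | 34.5   
2  | co2      | 46.8   
3  | temp     | 48.9   
5  | co2      | 53.2   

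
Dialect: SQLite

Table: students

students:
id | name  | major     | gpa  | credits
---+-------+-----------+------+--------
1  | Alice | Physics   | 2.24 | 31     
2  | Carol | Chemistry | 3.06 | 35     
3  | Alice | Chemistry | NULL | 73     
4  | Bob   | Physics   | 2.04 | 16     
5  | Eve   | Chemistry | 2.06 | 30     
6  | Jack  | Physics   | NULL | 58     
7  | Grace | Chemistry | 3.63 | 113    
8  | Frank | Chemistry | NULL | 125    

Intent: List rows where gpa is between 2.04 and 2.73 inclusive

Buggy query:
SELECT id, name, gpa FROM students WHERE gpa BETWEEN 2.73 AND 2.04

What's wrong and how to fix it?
Bug: The bounds are reversed; BETWEEN a AND b requires a <= b to match anything

Fix: Swap the bounds so the smaller value comes first

Corrected query:
SELECT id, name, gpa FROM students WHERE gpa BETWEEN 2.04 AND 2.73

Result:
id | name  | gpa 
---+-------+-----
1  | Alice | 2.24
4  | Bob   | 2.04
5  | Eve   | 2.06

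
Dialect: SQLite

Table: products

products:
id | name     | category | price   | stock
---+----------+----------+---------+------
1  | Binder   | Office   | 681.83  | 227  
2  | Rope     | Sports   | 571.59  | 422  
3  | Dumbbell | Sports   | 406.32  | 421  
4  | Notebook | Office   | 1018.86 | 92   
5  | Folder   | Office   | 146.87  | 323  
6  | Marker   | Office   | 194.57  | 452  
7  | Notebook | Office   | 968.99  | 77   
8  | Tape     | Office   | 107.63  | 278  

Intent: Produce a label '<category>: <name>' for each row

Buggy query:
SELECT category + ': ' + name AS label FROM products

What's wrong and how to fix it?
Bug: '+' is numeric addition; on text columns SQLite converts them to 0 instead of concatenating

Fix: Replace + with || to concatenate text

Corrected query:
SELECT category || ': ' || name AS label FROM products

Result:
label           
----------------
Office: Binder  
Sports: Rope    
Sports: Dumbbell
Office: Notebook
Office: Folder  
Office: Marker  
Office: Notebook
Office: Tape    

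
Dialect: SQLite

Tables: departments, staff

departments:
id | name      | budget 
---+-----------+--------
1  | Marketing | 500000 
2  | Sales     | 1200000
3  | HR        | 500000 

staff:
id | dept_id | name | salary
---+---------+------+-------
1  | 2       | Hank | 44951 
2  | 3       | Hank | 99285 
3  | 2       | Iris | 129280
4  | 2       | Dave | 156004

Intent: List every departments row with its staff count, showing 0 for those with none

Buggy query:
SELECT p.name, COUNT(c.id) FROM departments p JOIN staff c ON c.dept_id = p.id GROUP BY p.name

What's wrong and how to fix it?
Bug: An inner join excludes parents with zero children

Fix: Use LEFT JOIN so parents without children still appear (COUNT(c.id) gives 0)

Corrected query:
SELECT p.name, COUNT(c.id) FROM departments p LEFT JOIN staff c ON c.dept_id = p.id GROUP BY p.name

Result:
name      | COUNT(c.id)
----------+------------
HR        | 1          
Marketing | 0          
Sales     | 3          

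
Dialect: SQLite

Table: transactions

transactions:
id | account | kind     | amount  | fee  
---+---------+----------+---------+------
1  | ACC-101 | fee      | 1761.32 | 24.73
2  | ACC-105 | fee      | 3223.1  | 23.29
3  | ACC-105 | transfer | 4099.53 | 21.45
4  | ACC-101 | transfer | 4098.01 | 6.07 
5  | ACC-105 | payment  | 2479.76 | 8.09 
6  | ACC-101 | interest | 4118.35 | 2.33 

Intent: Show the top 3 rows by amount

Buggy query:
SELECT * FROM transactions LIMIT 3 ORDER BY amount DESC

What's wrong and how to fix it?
Bug: LIMIT must come after ORDER BY

Fix: Swap the clauses: ORDER BY first, then LIMIT

Corrected query:
SELECT * FROM transactions ORDER BY amount DESC LIMIT 3

Result:
id | account | kind     | amount  | fee  
---+---------+----------+---------+------
6  | ACC-101 | interest | 4118.35 | 2.33 
3  | ACC-105 | transfer | 4099.53 | 21.45
4  | ACC-101 | transfer | 4098.01 | 6.07 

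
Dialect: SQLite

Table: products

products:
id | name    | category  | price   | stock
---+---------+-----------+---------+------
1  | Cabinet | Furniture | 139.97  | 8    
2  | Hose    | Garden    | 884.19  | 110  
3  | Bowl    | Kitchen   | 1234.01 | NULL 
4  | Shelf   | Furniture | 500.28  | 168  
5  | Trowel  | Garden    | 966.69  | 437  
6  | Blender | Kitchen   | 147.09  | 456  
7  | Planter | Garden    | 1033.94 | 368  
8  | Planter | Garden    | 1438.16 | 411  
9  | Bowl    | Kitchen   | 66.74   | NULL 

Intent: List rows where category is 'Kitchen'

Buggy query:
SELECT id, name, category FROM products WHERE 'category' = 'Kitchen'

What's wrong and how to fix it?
Bug: 'category' in single quotes is a string literal, not the column; the comparison is literal-vs-literal and never true

Fix: Reference the column as category without single quotes

Corrected query:
SELECT id, name, category FROM products WHERE category = 'Kitchen'

Result:
id | name    | category
---+---------+---------
3  | Bowl    | Kitchen 
6  | Blender | Kitchen 
9  | Bowl    | Kitchen 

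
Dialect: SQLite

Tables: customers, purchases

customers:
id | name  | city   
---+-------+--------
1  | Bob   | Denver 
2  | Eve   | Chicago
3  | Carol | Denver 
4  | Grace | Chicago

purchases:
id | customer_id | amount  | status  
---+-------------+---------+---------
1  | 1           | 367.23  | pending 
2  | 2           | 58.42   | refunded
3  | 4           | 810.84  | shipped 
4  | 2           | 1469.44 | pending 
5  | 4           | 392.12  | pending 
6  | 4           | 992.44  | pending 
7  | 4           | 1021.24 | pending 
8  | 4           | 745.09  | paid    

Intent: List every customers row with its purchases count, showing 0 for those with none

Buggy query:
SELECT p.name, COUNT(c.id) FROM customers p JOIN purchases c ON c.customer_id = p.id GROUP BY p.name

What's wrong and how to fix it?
Bug: An inner join excludes parents with zero children

Fix: Switch to LEFT JOIN to retain unmatched parent rows

Corrected query:
SELECT p.name, COUNT(c.id) FROM customers p LEFT JOIN purchases c ON c.customer_id = p.id GROUP BY p.name

Result:
name  | COUNT(c.id)
------+------------
Bob   | 1          
Carol | 0          
Eve   | 2          
Grace | 5          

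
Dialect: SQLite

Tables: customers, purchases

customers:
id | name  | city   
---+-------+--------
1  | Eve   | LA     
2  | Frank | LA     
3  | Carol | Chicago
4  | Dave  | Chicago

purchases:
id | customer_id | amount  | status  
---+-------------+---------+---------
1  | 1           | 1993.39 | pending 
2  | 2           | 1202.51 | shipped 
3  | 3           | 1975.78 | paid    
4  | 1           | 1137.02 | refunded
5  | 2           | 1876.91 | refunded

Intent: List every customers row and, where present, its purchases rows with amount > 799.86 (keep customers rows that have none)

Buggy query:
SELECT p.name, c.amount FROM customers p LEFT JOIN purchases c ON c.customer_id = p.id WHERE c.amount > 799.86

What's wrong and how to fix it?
Bug: A WHERE condition on the right-hand table after LEFT JOIN drops unmatched parents

Fix: Move the right-table condition into the ON clause so unmatched parents are kept

Corrected query:
SELECT p.name, c.amount FROM customers p LEFT JOIN purchases c ON c.customer_id = p.id AND c.amount > 799.86

Result:
name  | amount 
------+--------
Eve   | 1137.02
Eve   | 1993.39
Frank | 1202.51
Frank | 1876.91
Carol | 1975.78
Dave  | NULL   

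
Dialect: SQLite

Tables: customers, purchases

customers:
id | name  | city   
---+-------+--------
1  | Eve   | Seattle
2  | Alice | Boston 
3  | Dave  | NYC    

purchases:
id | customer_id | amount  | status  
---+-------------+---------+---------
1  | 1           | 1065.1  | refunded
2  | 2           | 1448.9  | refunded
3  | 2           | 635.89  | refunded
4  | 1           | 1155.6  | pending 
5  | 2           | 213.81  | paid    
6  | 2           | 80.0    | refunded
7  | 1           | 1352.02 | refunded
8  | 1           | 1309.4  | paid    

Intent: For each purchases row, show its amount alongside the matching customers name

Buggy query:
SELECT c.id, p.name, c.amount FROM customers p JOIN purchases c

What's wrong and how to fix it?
Bug: Missing join condition: each purchases row is matched to all customers rows instead of just its own

Fix: Specify the join condition linking the foreign key to the parent id

Corrected query:
SELECT c.id, p.name, c.amount FROM customers p JOIN purchases c ON c.customer_id = p.id

Result:
id | name  | amount 
---+-------+--------
1  | Eve   | 1065.1 
2  | Alice | 1448.9 
3  | Alice | 635.89 
4  | Eve   | 1155.6 
5  | Alice | 213.81 
6  | Alice | 80     
7  | Eve   | 1352.02
8  | Eve   | 1309.4 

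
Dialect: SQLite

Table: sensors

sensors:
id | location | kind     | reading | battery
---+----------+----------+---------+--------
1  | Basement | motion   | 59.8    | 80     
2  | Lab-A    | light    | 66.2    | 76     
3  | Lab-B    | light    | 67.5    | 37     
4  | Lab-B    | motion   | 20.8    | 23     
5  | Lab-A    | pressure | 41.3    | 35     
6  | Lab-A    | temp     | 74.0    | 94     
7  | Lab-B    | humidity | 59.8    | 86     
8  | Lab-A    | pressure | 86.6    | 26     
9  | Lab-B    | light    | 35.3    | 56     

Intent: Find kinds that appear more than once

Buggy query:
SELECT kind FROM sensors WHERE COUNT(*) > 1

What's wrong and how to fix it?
Bug: WHERE can't reference COUNT(*); aggregates are computed after WHERE

Fix: Group first, then use HAVING for the count condition

Corrected query:
SELECT kind FROM sensors GROUP BY kind HAVING COUNT(*) > 1

Result:
kind    
--------
light   
motion  
pressure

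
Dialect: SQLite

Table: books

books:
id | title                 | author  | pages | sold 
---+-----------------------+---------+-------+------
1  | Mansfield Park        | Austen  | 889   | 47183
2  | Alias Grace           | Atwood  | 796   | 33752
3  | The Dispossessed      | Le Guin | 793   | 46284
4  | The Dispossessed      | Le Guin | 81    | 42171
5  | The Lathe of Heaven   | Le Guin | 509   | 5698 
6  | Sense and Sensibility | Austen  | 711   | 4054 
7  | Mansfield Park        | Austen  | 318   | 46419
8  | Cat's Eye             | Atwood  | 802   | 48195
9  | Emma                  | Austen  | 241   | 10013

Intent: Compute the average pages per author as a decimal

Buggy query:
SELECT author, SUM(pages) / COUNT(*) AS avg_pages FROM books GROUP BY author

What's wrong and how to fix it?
Bug: Both operands are integers, so '/' performs integer division and truncates

Fix: Multiply by 1.0 (or CAST to REAL) to force floating-point division

Corrected query:
SELECT author, SUM(pages) * 1.0 / COUNT(*) AS avg_pages FROM books GROUP BY author

Result:
author  | avg_pages
--------+----------
Atwood  | 799      
Austen  | 539.75   
Le Guin | 461      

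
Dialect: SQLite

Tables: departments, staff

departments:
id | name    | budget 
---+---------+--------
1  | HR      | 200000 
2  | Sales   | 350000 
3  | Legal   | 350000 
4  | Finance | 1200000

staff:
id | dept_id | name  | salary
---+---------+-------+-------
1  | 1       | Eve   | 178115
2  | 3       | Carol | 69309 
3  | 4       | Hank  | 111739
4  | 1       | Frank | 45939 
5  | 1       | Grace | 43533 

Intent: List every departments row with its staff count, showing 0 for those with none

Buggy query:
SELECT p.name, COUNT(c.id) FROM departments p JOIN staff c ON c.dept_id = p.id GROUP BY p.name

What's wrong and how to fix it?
Bug: INNER JOIN drops departments rows that have no matching staff rows

Fix: Switch to LEFT JOIN to retain unmatched parent rows

Corrected query:
SELECT p.name, COUNT(c.id) FROM departments p LEFT JOIN staff c ON c.dept_id = p.id GROUP BY p.name

Result:
name    | COUNT(c.id)
--------+------------
Finance | 1          
HR      | 3          
Legal   | 1          
Sales   | 0          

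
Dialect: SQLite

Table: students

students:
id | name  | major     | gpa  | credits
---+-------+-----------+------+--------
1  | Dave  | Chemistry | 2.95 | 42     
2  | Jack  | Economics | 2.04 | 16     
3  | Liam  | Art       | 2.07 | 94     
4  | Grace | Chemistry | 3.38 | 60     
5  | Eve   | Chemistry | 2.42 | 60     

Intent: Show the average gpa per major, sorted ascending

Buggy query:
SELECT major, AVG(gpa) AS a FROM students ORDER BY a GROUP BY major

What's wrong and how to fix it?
Bug: GROUP BY must precede ORDER BY

Fix: Move ORDER BY to the end, after GROUP BY

Corrected query:
SELECT major, AVG(gpa) AS a FROM students GROUP BY major ORDER BY a

Result:
major     | a       
----------+---------
Economics | 2.04    
Art       | 2.07    
Chemistry | 2.916667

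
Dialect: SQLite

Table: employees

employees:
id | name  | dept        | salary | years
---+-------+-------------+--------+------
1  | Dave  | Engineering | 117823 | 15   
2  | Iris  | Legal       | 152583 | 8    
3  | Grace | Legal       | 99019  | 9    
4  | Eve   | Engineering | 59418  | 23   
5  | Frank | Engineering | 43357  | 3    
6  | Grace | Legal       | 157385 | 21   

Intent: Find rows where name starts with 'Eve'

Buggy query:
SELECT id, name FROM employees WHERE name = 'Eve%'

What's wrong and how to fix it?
Bug: '=' compares the literal string including the % character; pattern matching needs LIKE

Fix: Use LIKE for wildcard pattern matching

Corrected query:
SELECT id, name FROM employees WHERE name LIKE 'Eve%'

Result:
id | name
---+-----
4  | Eve 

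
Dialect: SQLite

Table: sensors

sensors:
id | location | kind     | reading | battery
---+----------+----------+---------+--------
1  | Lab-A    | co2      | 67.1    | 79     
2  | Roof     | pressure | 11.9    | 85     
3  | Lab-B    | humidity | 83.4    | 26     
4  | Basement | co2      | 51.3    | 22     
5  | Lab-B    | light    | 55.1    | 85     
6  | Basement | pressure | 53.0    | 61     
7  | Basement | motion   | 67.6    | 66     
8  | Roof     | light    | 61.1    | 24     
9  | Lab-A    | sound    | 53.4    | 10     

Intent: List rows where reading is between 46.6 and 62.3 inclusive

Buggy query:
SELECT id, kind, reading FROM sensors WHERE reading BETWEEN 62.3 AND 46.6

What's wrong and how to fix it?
Bug: BETWEEN expects the lower bound first; with 62.3 AND 46.6 the range is empty

Fix: Write BETWEEN 46.6 AND 62.3

Corrected query:
SELECT id, kind, reading FROM sensors WHERE reading BETWEEN 46.6 AND 62.3

Result:
id | kind     | reading
---+----------+--------
4  | co2      | 51.3   
5  | light    | 55.1   
6  | pressure | 53     
8  | light    | 61.1   
9  | sound    | 53.4   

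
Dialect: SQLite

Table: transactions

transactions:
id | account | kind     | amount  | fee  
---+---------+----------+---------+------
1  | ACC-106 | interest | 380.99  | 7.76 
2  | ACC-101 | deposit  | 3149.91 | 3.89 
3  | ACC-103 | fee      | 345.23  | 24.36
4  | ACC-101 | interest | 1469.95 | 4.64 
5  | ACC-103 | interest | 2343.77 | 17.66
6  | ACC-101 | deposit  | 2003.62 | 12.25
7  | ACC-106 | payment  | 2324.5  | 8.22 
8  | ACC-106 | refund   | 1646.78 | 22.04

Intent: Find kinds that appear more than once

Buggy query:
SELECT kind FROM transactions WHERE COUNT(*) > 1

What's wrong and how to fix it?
Bug: COUNT(*) is an aggregate and cannot be used in WHERE

Fix: Group first, then use HAVING for the count condition

Corrected query:
SELECT kind FROM transactions GROUP BY kind HAVING COUNT(*) > 1

Result:
kind    
--------
deposit 
interest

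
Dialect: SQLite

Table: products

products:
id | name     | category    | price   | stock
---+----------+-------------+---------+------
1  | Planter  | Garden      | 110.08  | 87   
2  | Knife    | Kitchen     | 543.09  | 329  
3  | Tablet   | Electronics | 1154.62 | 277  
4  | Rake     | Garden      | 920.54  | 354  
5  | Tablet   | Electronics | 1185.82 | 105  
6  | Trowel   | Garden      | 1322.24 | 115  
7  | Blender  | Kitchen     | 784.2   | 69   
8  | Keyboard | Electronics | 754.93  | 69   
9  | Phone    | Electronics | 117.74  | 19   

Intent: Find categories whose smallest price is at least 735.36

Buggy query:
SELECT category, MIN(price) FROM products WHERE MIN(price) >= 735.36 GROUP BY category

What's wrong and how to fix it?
Bug: Aggregates like MIN are computed per group after WHERE runs

Fix: Use HAVING for the per-group MIN condition

Corrected query:
SELECT category, MIN(price) FROM products GROUP BY category HAVING MIN(price) >= 735.36

Result:
(no rows)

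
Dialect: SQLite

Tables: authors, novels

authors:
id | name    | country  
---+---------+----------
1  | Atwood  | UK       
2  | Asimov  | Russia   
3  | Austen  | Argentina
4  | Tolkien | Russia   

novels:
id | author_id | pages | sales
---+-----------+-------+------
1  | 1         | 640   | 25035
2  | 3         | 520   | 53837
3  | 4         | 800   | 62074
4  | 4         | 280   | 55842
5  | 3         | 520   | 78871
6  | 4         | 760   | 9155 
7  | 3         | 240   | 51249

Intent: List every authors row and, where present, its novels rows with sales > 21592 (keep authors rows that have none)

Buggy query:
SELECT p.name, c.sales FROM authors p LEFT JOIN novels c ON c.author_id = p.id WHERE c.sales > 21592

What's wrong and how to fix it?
Bug: Filtering c.sales in WHERE discards the NULL rows produced by LEFT JOIN, turning it into an inner join

Fix: Move the right-table condition into the ON clause so unmatched parents are kept

Corrected query:
SELECT p.name, c.sales FROM authors p LEFT JOIN novels c ON c.author_id = p.id AND c.sales > 21592

Result:
name    | sales
--------+------
Atwood  | 25035
Asimov  | NULL 
Austen  | 51249
Austen  | 53837
Austen  | 78871
Tolkien | 55842
Tolkien | 62074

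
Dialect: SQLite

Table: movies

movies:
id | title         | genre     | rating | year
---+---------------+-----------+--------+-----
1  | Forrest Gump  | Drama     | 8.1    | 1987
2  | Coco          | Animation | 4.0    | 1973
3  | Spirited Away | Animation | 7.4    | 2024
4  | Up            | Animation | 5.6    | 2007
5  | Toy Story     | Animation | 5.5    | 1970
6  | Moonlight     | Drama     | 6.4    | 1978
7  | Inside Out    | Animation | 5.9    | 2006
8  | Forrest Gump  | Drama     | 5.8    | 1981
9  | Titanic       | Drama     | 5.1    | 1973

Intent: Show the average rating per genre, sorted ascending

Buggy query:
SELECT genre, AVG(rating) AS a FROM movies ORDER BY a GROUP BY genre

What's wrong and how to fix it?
Bug: GROUP BY must precede ORDER BY

Fix: Move ORDER BY to the end, after GROUP BY

Corrected query:
SELECT genre, AVG(rating) AS a FROM movies GROUP BY genre ORDER BY a

Result:
genre     | a   
----------+-----
Animation | 5.68
Drama     | 6.35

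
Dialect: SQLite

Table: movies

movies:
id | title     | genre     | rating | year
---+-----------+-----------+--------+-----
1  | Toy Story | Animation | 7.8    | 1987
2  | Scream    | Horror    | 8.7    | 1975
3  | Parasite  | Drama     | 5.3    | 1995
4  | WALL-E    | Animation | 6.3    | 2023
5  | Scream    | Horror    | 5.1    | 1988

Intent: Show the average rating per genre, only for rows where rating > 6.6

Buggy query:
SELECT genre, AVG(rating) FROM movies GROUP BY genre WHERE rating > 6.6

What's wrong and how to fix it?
Bug: WHERE cannot follow GROUP BY

Fix: Move the WHERE clause before GROUP BY

Corrected query:
SELECT genre, AVG(rating) FROM movies WHERE rating > 6.6 GROUP BY genre

Result:
genre     | AVG(rating)
----------+------------
Animation | 7.8        
Horror    | 8.7        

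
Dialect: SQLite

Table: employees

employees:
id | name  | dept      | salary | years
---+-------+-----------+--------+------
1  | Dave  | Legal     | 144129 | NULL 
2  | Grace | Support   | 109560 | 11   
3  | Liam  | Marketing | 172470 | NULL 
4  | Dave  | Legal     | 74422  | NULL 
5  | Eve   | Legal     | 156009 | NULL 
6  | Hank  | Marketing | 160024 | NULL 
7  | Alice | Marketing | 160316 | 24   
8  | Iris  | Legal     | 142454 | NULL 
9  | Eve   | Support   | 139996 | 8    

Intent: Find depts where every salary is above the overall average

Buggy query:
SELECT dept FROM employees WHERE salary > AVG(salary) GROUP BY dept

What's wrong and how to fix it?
Bug: WHERE evaluates per row before aggregation, so AVG() is unavailable

Fix: Use a subquery for AVG and a HAVING MIN(...) filter so the condition holds for every row in the group

Corrected query:
SELECT dept FROM employees GROUP BY dept HAVING MIN(salary) > (SELECT AVG(salary) FROM employees)

Result:
dept     
---------
Marketing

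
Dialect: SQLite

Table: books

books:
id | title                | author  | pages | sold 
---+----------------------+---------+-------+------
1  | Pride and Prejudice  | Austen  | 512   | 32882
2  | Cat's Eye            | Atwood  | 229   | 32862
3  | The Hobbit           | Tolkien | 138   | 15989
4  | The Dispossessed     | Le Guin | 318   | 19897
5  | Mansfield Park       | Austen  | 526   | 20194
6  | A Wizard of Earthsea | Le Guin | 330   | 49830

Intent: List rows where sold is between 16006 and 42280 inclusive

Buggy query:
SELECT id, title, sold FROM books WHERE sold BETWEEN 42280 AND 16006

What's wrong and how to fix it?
Bug: The bounds are reversed; BETWEEN a AND b requires a <= b to match anything

Fix: Write BETWEEN 16006 AND 42280

Corrected query:
SELECT id, title, sold FROM books WHERE sold BETWEEN 16006 AND 42280

Result:
id | title               | sold 
---+---------------------+------
1  | Pride and Prejudice | 32882
2  | Cat's Eye           | 32862
4  | The Dispossessed    | 19897
5  | Mansfield Park      | 20194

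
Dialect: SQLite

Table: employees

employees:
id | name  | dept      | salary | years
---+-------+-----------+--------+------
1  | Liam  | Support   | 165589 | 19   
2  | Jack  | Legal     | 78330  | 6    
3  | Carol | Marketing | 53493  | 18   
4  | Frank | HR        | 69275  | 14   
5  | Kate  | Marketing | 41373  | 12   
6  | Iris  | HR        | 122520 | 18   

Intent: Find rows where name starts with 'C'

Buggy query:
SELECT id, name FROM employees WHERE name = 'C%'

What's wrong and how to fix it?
Bug: Wildcards only work with LIKE; '=' treats '%' as a literal character

Fix: Replace '=' with LIKE so 'C%' is treated as a pattern

Corrected query:
SELECT id, name FROM employees WHERE name LIKE 'C%'

Result:
id | name 
---+------
3  | Carol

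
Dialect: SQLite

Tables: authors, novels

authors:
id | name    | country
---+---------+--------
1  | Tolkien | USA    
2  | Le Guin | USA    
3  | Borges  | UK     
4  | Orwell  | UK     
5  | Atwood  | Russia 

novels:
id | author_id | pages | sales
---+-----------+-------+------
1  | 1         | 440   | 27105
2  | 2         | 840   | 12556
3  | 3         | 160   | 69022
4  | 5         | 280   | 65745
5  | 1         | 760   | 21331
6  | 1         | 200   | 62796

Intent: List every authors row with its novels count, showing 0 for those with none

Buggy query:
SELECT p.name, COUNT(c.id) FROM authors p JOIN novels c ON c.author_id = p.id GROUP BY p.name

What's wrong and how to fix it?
Bug: INNER JOIN drops authors rows that have no matching novels rows

Fix: Use LEFT JOIN so parents without children still appear (COUNT(c.id) gives 0)

Corrected query:
SELECT p.name, COUNT(c.id) FROM authors p LEFT JOIN novels c ON c.author_id = p.id GROUP BY p.name

Result:
name    | COUNT(c.id)
--------+------------
Atwood  | 1          
Borges  | 1          
Le Guin | 1          
Orwell  | 0          
Tolkien | 3          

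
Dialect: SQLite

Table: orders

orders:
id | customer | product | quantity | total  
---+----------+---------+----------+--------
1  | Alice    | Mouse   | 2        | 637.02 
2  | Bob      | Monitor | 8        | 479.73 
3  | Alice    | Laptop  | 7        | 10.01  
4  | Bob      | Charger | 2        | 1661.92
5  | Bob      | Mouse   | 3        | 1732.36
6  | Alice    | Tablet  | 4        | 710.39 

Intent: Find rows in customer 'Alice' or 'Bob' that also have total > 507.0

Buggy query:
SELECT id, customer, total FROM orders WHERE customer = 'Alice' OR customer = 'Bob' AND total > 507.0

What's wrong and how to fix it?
Bug: AND binds tighter than OR, so this parses as customer = 'Alice' OR (customer = 'Bob' AND total > 507.0)

Fix: Add parentheses around the OR so the AND applies to both alternatives

Corrected query:
SELECT id, customer, total FROM orders WHERE (customer = 'Alice' OR customer = 'Bob') AND total > 507.0

Result:
id | customer | total  
---+----------+--------
1  | Alice    | 637.02 
4  | Bob      | 1661.92
5  | Bob      | 1732.36
6  | Alice    | 710.39 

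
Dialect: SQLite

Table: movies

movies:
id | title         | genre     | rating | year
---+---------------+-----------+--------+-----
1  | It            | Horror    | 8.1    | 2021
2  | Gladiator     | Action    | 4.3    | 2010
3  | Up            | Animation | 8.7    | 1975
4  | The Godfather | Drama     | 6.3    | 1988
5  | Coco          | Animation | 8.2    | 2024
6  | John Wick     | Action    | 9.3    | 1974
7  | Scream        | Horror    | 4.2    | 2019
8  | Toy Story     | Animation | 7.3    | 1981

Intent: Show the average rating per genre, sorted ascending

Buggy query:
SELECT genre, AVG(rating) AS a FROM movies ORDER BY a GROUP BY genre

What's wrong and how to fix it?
Bug: ORDER BY appears before GROUP BY; SQL clause order requires GROUP BY first

Fix: Reorder: SELECT … FROM … GROUP BY … ORDER BY …

Corrected query:
SELECT genre, AVG(rating) AS a FROM movies GROUP BY genre ORDER BY a

Result:
genre     | a       
----------+---------
Horror    | 6.15    
Drama     | 6.3     
Action    | 6.8     
Animation | 8.066667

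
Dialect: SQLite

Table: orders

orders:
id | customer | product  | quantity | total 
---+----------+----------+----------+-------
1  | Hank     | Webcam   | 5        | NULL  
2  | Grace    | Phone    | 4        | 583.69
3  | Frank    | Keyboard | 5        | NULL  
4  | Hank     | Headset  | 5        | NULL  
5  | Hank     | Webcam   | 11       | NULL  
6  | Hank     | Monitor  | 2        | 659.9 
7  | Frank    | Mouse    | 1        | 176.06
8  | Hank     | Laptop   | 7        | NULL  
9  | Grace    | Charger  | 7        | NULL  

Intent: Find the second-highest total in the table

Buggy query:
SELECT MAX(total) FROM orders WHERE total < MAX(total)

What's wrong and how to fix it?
Bug: The inner MAX is an aggregate inside WHERE, which is not allowed

Fix: Put the inner MAX in a scalar subquery

Corrected query:
SELECT MAX(total) FROM orders WHERE total < (SELECT MAX(total) FROM orders)

Result:
MAX(total)
----------
583.69    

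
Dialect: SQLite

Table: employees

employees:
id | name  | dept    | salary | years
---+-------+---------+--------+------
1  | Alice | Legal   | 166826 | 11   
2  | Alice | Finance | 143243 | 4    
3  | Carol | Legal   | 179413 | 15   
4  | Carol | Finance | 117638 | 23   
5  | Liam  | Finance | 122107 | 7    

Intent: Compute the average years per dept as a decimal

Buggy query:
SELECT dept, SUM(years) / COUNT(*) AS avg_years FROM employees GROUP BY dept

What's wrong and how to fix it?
Bug: Both operands are integers, so '/' performs integer division and truncates

Fix: Cast one side to REAL so the division keeps the fractional part

Corrected query:
SELECT dept, SUM(years) * 1.0 / COUNT(*) AS avg_years FROM employees GROUP BY dept

Result:
dept    | avg_years
--------+----------
Finance | 11.333333
Legal   | 13       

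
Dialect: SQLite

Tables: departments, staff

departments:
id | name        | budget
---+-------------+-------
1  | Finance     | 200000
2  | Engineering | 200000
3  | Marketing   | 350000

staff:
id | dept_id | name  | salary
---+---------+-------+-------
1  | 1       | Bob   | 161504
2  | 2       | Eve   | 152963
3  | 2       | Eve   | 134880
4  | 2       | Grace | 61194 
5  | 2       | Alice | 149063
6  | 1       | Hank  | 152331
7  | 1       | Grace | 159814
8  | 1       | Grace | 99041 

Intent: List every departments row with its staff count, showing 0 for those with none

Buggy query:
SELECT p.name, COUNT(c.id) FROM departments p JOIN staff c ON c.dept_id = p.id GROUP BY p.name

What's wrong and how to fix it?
Bug: INNER JOIN drops departments rows that have no matching staff rows

Fix: Switch to LEFT JOIN to retain unmatched parent rows

Corrected query:
SELECT p.name, COUNT(c.id) FROM departments p LEFT JOIN staff c ON c.dept_id = p.id GROUP BY p.name

Result:
name        | COUNT(c.id)
------------+------------
Engineering | 4          
Finance     | 4          
Marketing   | 0          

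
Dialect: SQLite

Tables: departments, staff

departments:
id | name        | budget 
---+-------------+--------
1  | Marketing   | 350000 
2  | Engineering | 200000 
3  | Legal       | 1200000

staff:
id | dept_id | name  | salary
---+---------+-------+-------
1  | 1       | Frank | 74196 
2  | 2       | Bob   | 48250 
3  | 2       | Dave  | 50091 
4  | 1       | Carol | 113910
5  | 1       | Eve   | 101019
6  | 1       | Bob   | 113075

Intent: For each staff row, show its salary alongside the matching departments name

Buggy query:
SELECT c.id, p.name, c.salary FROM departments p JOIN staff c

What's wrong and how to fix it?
Bug: Missing join condition: each staff row is matched to all departments rows instead of just its own

Fix: Add ON c.dept_id = p.id to the JOIN

Corrected query:
SELECT c.id, p.name, c.salary FROM departments p JOIN staff c ON c.dept_id = p.id

Result:
id | name        | salary
---+-------------+-------
1  | Marketing   | 74196 
2  | Engineering | 48250 
3  | Engineering | 50091 
4  | Marketing   | 113910
5  | Marketing   | 101019
6  | Marketing   | 113075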